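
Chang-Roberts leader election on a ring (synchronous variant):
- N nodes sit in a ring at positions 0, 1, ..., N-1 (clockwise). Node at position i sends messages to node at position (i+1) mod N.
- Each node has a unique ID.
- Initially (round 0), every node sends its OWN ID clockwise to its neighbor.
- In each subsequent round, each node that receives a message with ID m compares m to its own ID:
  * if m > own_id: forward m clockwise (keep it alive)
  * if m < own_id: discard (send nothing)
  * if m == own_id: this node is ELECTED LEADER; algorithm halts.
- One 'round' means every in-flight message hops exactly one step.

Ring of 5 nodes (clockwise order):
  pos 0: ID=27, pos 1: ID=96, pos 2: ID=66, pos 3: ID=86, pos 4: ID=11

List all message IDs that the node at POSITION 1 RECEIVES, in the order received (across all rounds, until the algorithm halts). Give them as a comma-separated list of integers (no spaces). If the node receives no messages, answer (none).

Round 1: pos1(id96) recv 27: drop; pos2(id66) recv 96: fwd; pos3(id86) recv 66: drop; pos4(id11) recv 86: fwd; pos0(id27) recv 11: drop
Round 2: pos3(id86) recv 96: fwd; pos0(id27) recv 86: fwd
Round 3: pos4(id11) recv 96: fwd; pos1(id96) recv 86: drop
Round 4: pos0(id27) recv 96: fwd
Round 5: pos1(id96) recv 96: ELECTED

Answer: 27,86,96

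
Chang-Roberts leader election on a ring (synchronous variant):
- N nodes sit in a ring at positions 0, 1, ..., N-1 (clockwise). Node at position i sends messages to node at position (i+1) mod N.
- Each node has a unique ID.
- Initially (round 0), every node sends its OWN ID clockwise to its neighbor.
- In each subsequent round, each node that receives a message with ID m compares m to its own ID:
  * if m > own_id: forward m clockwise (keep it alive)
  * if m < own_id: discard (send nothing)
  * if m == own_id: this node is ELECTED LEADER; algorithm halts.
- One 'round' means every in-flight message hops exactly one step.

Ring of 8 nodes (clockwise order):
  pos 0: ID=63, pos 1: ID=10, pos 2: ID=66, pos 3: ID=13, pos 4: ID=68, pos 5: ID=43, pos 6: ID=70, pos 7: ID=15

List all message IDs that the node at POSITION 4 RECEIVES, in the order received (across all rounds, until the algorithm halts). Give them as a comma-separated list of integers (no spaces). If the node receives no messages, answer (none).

Answer: 13,66,70

Derivation:
Round 1: pos1(id10) recv 63: fwd; pos2(id66) recv 10: drop; pos3(id13) recv 66: fwd; pos4(id68) recv 13: drop; pos5(id43) recv 68: fwd; pos6(id70) recv 43: drop; pos7(id15) recv 70: fwd; pos0(id63) recv 15: drop
Round 2: pos2(id66) recv 63: drop; pos4(id68) recv 66: drop; pos6(id70) recv 68: drop; pos0(id63) recv 70: fwd
Round 3: pos1(id10) recv 70: fwd
Round 4: pos2(id66) recv 70: fwd
Round 5: pos3(id13) recv 70: fwd
Round 6: pos4(id68) recv 70: fwd
Round 7: pos5(id43) recv 70: fwd
Round 8: pos6(id70) recv 70: ELECTED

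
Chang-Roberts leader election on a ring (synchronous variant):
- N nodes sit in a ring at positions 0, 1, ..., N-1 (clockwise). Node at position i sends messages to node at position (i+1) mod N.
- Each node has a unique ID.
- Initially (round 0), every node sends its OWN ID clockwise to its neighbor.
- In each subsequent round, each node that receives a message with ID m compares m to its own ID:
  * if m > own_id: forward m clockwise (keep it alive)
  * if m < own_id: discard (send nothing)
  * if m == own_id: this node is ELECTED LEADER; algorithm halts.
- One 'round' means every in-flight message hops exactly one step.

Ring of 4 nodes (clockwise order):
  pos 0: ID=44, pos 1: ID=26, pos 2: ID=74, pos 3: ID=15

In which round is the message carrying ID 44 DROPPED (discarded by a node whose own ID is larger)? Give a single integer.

Round 1: pos1(id26) recv 44: fwd; pos2(id74) recv 26: drop; pos3(id15) recv 74: fwd; pos0(id44) recv 15: drop
Round 2: pos2(id74) recv 44: drop; pos0(id44) recv 74: fwd
Round 3: pos1(id26) recv 74: fwd
Round 4: pos2(id74) recv 74: ELECTED
Message ID 44 originates at pos 0; dropped at pos 2 in round 2

Answer: 2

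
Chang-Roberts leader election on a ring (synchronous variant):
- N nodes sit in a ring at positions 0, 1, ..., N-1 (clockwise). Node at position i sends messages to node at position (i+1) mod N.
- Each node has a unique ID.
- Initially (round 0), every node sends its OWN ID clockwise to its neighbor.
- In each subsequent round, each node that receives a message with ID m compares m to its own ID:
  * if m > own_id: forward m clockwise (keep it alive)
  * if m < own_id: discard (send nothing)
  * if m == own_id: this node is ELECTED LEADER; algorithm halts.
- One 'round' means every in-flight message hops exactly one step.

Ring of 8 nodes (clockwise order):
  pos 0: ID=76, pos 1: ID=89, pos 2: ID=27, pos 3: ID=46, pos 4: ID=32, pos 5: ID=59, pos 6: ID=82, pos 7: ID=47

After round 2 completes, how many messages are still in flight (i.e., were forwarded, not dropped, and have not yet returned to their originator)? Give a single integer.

Answer: 2

Derivation:
Round 1: pos1(id89) recv 76: drop; pos2(id27) recv 89: fwd; pos3(id46) recv 27: drop; pos4(id32) recv 46: fwd; pos5(id59) recv 32: drop; pos6(id82) recv 59: drop; pos7(id47) recv 82: fwd; pos0(id76) recv 47: drop
Round 2: pos3(id46) recv 89: fwd; pos5(id59) recv 46: drop; pos0(id76) recv 82: fwd
After round 2: 2 messages still in flight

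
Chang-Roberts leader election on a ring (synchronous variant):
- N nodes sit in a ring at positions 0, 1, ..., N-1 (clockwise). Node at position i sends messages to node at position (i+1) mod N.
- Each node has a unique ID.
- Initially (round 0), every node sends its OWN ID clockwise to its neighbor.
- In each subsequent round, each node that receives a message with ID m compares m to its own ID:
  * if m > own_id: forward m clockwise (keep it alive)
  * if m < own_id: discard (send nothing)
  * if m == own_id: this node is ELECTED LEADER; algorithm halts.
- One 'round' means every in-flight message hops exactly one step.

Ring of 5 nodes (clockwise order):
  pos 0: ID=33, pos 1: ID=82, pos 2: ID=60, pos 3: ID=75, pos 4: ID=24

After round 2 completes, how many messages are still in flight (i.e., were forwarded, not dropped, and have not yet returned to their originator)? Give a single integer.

Answer: 2

Derivation:
Round 1: pos1(id82) recv 33: drop; pos2(id60) recv 82: fwd; pos3(id75) recv 60: drop; pos4(id24) recv 75: fwd; pos0(id33) recv 24: drop
Round 2: pos3(id75) recv 82: fwd; pos0(id33) recv 75: fwd
After round 2: 2 messages still in flight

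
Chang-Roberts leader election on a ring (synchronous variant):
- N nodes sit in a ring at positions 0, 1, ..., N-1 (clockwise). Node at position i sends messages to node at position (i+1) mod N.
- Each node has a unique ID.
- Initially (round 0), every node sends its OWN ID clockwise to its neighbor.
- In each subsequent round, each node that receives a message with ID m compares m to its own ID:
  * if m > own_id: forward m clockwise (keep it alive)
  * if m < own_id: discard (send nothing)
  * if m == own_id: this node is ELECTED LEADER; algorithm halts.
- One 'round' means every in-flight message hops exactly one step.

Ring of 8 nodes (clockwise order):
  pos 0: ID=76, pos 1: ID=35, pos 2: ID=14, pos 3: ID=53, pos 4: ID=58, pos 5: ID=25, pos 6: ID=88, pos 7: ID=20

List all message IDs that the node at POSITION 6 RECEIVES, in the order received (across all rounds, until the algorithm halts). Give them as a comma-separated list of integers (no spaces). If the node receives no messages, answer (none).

Answer: 25,58,76,88

Derivation:
Round 1: pos1(id35) recv 76: fwd; pos2(id14) recv 35: fwd; pos3(id53) recv 14: drop; pos4(id58) recv 53: drop; pos5(id25) recv 58: fwd; pos6(id88) recv 25: drop; pos7(id20) recv 88: fwd; pos0(id76) recv 20: drop
Round 2: pos2(id14) recv 76: fwd; pos3(id53) recv 35: drop; pos6(id88) recv 58: drop; pos0(id76) recv 88: fwd
Round 3: pos3(id53) recv 76: fwd; pos1(id35) recv 88: fwd
Round 4: pos4(id58) recv 76: fwd; pos2(id14) recv 88: fwd
Round 5: pos5(id25) recv 76: fwd; pos3(id53) recv 88: fwd
Round 6: pos6(id88) recv 76: drop; pos4(id58) recv 88: fwd
Round 7: pos5(id25) recv 88: fwd
Round 8: pos6(id88) recv 88: ELECTED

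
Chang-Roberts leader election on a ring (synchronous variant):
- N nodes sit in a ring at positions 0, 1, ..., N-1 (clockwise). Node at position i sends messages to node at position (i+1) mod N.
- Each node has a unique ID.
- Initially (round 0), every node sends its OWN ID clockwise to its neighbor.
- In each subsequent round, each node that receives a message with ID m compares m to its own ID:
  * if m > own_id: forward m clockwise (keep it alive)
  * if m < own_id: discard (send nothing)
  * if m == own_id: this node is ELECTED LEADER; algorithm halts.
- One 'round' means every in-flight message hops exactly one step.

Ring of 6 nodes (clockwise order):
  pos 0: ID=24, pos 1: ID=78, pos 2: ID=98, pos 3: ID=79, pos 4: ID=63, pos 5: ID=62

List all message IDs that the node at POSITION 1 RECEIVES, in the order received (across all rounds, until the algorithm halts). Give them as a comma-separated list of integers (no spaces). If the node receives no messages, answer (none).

Answer: 24,62,63,79,98

Derivation:
Round 1: pos1(id78) recv 24: drop; pos2(id98) recv 78: drop; pos3(id79) recv 98: fwd; pos4(id63) recv 79: fwd; pos5(id62) recv 63: fwd; pos0(id24) recv 62: fwd
Round 2: pos4(id63) recv 98: fwd; pos5(id62) recv 79: fwd; pos0(id24) recv 63: fwd; pos1(id78) recv 62: drop
Round 3: pos5(id62) recv 98: fwd; pos0(id24) recv 79: fwd; pos1(id78) recv 63: drop
Round 4: pos0(id24) recv 98: fwd; pos1(id78) recv 79: fwd
Round 5: pos1(id78) recv 98: fwd; pos2(id98) recv 79: drop
Round 6: pos2(id98) recv 98: ELECTED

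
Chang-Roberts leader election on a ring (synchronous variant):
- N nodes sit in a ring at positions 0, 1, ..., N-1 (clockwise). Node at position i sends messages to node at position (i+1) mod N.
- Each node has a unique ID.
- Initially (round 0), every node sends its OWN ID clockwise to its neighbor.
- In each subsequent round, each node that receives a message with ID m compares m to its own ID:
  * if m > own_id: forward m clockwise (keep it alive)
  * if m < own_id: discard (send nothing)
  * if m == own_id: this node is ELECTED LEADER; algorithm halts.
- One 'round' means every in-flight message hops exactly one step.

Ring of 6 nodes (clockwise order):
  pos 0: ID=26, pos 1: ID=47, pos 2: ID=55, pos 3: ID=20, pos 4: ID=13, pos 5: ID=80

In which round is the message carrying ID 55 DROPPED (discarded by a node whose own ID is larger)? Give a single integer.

Answer: 3

Derivation:
Round 1: pos1(id47) recv 26: drop; pos2(id55) recv 47: drop; pos3(id20) recv 55: fwd; pos4(id13) recv 20: fwd; pos5(id80) recv 13: drop; pos0(id26) recv 80: fwd
Round 2: pos4(id13) recv 55: fwd; pos5(id80) recv 20: drop; pos1(id47) recv 80: fwd
Round 3: pos5(id80) recv 55: drop; pos2(id55) recv 80: fwd
Round 4: pos3(id20) recv 80: fwd
Round 5: pos4(id13) recv 80: fwd
Round 6: pos5(id80) recv 80: ELECTED
Message ID 55 originates at pos 2; dropped at pos 5 in round 3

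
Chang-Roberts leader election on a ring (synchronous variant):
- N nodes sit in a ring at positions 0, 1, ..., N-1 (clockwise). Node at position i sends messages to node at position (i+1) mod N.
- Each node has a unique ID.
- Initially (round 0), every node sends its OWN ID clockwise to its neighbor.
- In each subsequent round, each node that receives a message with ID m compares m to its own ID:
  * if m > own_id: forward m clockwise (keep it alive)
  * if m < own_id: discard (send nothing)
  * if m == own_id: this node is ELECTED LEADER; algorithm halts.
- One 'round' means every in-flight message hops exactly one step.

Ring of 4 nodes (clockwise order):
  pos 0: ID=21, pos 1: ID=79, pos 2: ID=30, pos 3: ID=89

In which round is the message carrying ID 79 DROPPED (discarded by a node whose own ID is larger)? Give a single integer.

Round 1: pos1(id79) recv 21: drop; pos2(id30) recv 79: fwd; pos3(id89) recv 30: drop; pos0(id21) recv 89: fwd
Round 2: pos3(id89) recv 79: drop; pos1(id79) recv 89: fwd
Round 3: pos2(id30) recv 89: fwd
Round 4: pos3(id89) recv 89: ELECTED
Message ID 79 originates at pos 1; dropped at pos 3 in round 2

Answer: 2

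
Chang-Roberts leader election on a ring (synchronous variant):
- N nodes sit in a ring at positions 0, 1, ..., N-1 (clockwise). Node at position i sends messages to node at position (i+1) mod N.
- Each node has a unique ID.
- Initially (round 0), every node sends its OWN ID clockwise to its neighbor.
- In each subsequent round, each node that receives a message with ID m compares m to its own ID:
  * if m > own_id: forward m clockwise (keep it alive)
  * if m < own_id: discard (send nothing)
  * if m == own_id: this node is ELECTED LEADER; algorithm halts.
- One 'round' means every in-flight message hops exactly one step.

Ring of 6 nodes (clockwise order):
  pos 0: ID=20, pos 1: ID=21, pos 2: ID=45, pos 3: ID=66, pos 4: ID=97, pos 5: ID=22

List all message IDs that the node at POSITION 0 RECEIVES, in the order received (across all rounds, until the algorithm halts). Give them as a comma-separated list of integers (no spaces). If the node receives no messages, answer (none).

Round 1: pos1(id21) recv 20: drop; pos2(id45) recv 21: drop; pos3(id66) recv 45: drop; pos4(id97) recv 66: drop; pos5(id22) recv 97: fwd; pos0(id20) recv 22: fwd
Round 2: pos0(id20) recv 97: fwd; pos1(id21) recv 22: fwd
Round 3: pos1(id21) recv 97: fwd; pos2(id45) recv 22: drop
Round 4: pos2(id45) recv 97: fwd
Round 5: pos3(id66) recv 97: fwd
Round 6: pos4(id97) recv 97: ELECTED

Answer: 22,97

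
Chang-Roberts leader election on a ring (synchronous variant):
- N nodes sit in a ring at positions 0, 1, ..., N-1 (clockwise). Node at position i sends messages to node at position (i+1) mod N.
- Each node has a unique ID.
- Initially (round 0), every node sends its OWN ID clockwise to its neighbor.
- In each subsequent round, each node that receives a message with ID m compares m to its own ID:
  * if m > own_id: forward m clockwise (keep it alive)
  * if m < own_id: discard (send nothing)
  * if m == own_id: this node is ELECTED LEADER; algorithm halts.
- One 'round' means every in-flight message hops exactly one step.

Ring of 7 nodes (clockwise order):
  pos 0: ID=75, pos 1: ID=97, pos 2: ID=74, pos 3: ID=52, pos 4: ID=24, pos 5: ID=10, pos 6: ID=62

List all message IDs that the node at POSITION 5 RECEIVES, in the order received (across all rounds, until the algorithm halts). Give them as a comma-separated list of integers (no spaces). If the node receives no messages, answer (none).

Round 1: pos1(id97) recv 75: drop; pos2(id74) recv 97: fwd; pos3(id52) recv 74: fwd; pos4(id24) recv 52: fwd; pos5(id10) recv 24: fwd; pos6(id62) recv 10: drop; pos0(id75) recv 62: drop
Round 2: pos3(id52) recv 97: fwd; pos4(id24) recv 74: fwd; pos5(id10) recv 52: fwd; pos6(id62) recv 24: drop
Round 3: pos4(id24) recv 97: fwd; pos5(id10) recv 74: fwd; pos6(id62) recv 52: drop
Round 4: pos5(id10) recv 97: fwd; pos6(id62) recv 74: fwd
Round 5: pos6(id62) recv 97: fwd; pos0(id75) recv 74: drop
Round 6: pos0(id75) recv 97: fwd
Round 7: pos1(id97) recv 97: ELECTED

Answer: 24,52,74,97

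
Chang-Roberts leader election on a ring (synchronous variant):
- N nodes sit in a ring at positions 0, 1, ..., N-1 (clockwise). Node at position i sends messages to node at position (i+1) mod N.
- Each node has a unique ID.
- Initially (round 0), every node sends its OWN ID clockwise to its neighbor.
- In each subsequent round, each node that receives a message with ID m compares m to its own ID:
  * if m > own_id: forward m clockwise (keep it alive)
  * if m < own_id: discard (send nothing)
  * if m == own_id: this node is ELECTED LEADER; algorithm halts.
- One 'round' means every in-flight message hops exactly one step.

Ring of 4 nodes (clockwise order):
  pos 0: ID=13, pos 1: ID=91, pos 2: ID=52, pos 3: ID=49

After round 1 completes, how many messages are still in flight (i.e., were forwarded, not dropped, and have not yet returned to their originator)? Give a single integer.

Round 1: pos1(id91) recv 13: drop; pos2(id52) recv 91: fwd; pos3(id49) recv 52: fwd; pos0(id13) recv 49: fwd
After round 1: 3 messages still in flight

Answer: 3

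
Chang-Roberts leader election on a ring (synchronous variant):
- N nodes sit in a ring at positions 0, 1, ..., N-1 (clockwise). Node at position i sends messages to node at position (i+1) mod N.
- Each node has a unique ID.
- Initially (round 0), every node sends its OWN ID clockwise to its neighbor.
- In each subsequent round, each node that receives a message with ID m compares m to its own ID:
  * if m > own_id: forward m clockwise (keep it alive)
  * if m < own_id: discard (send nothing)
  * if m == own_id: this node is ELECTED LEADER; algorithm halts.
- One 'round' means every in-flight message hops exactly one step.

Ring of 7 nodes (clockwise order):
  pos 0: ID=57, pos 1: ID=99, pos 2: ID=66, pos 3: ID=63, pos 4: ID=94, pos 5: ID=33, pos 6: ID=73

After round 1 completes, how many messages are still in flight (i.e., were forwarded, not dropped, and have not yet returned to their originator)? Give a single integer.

Answer: 4

Derivation:
Round 1: pos1(id99) recv 57: drop; pos2(id66) recv 99: fwd; pos3(id63) recv 66: fwd; pos4(id94) recv 63: drop; pos5(id33) recv 94: fwd; pos6(id73) recv 33: drop; pos0(id57) recv 73: fwd
After round 1: 4 messages still in flight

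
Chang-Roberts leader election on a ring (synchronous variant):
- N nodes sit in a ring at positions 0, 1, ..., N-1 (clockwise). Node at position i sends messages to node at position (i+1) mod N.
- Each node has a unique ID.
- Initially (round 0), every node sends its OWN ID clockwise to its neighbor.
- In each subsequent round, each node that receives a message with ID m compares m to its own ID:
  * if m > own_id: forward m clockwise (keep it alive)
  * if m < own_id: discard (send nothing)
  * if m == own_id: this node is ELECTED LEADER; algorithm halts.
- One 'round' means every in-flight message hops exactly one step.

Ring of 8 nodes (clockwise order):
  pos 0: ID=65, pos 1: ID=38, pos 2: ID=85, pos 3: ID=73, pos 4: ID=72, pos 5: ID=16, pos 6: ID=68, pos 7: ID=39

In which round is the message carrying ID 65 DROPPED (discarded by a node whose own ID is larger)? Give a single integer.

Round 1: pos1(id38) recv 65: fwd; pos2(id85) recv 38: drop; pos3(id73) recv 85: fwd; pos4(id72) recv 73: fwd; pos5(id16) recv 72: fwd; pos6(id68) recv 16: drop; pos7(id39) recv 68: fwd; pos0(id65) recv 39: drop
Round 2: pos2(id85) recv 65: drop; pos4(id72) recv 85: fwd; pos5(id16) recv 73: fwd; pos6(id68) recv 72: fwd; pos0(id65) recv 68: fwd
Round 3: pos5(id16) recv 85: fwd; pos6(id68) recv 73: fwd; pos7(id39) recv 72: fwd; pos1(id38) recv 68: fwd
Round 4: pos6(id68) recv 85: fwd; pos7(id39) recv 73: fwd; pos0(id65) recv 72: fwd; pos2(id85) recv 68: drop
Round 5: pos7(id39) recv 85: fwd; pos0(id65) recv 73: fwd; pos1(id38) recv 72: fwd
Round 6: pos0(id65) recv 85: fwd; pos1(id38) recv 73: fwd; pos2(id85) recv 72: drop
Round 7: pos1(id38) recv 85: fwd; pos2(id85) recv 73: drop
Round 8: pos2(id85) recv 85: ELECTED
Message ID 65 originates at pos 0; dropped at pos 2 in round 2

Answer: 2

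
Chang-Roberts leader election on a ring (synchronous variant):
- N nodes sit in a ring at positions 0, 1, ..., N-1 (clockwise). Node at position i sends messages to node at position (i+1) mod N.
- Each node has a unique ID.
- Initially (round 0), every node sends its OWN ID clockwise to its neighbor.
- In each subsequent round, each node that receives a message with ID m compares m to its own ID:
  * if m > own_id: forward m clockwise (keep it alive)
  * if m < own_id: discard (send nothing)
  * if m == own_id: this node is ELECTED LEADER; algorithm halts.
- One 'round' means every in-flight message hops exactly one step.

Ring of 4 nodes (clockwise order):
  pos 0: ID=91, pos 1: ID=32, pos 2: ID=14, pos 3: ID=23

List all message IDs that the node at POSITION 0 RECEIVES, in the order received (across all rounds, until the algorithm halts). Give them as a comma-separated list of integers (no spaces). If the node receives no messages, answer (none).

Round 1: pos1(id32) recv 91: fwd; pos2(id14) recv 32: fwd; pos3(id23) recv 14: drop; pos0(id91) recv 23: drop
Round 2: pos2(id14) recv 91: fwd; pos3(id23) recv 32: fwd
Round 3: pos3(id23) recv 91: fwd; pos0(id91) recv 32: drop
Round 4: pos0(id91) recv 91: ELECTED

Answer: 23,32,91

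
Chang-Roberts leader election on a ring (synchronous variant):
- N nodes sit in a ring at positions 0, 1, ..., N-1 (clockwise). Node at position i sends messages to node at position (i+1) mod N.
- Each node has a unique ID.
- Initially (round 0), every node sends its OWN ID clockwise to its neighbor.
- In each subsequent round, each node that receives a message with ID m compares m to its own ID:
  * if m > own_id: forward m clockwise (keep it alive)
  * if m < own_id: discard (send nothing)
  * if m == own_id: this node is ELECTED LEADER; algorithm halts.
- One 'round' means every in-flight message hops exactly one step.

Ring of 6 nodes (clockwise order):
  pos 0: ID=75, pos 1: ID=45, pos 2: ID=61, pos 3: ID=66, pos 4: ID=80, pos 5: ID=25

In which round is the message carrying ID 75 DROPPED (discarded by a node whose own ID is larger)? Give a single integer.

Answer: 4

Derivation:
Round 1: pos1(id45) recv 75: fwd; pos2(id61) recv 45: drop; pos3(id66) recv 61: drop; pos4(id80) recv 66: drop; pos5(id25) recv 80: fwd; pos0(id75) recv 25: drop
Round 2: pos2(id61) recv 75: fwd; pos0(id75) recv 80: fwd
Round 3: pos3(id66) recv 75: fwd; pos1(id45) recv 80: fwd
Round 4: pos4(id80) recv 75: drop; pos2(id61) recv 80: fwd
Round 5: pos3(id66) recv 80: fwd
Round 6: pos4(id80) recv 80: ELECTED
Message ID 75 originates at pos 0; dropped at pos 4 in round 4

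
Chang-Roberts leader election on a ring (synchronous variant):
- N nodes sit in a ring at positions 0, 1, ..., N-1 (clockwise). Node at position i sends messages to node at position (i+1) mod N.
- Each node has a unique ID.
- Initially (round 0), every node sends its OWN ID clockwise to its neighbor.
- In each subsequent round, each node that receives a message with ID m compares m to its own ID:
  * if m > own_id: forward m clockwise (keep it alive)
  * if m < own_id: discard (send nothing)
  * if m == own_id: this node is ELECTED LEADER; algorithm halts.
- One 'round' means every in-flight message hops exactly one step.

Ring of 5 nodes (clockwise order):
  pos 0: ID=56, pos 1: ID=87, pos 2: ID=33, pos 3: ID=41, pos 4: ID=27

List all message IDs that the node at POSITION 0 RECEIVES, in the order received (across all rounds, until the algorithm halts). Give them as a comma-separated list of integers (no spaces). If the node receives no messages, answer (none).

Round 1: pos1(id87) recv 56: drop; pos2(id33) recv 87: fwd; pos3(id41) recv 33: drop; pos4(id27) recv 41: fwd; pos0(id56) recv 27: drop
Round 2: pos3(id41) recv 87: fwd; pos0(id56) recv 41: drop
Round 3: pos4(id27) recv 87: fwd
Round 4: pos0(id56) recv 87: fwd
Round 5: pos1(id87) recv 87: ELECTED

Answer: 27,41,87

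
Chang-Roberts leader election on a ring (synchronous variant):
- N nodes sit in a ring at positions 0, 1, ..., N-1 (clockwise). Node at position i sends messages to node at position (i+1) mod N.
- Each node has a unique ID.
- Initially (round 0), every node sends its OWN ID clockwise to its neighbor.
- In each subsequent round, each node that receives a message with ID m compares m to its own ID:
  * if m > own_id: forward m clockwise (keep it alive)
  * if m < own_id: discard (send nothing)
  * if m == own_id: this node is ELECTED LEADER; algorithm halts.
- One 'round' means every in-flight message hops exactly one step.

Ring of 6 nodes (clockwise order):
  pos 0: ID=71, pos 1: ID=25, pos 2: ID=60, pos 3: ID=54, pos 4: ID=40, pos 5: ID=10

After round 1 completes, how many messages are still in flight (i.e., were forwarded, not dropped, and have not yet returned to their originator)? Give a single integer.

Answer: 4

Derivation:
Round 1: pos1(id25) recv 71: fwd; pos2(id60) recv 25: drop; pos3(id54) recv 60: fwd; pos4(id40) recv 54: fwd; pos5(id10) recv 40: fwd; pos0(id71) recv 10: drop
After round 1: 4 messages still in flight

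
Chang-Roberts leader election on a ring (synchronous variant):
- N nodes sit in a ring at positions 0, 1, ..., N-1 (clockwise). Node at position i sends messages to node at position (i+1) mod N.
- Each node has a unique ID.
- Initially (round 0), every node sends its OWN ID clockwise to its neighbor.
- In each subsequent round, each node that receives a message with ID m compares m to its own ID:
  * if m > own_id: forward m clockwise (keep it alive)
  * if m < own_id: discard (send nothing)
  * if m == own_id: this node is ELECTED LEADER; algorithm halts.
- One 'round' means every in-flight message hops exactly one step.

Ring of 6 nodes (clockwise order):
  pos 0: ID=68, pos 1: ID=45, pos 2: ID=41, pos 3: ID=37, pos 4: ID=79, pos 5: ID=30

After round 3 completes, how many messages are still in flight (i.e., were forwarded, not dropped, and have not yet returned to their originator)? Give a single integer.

Round 1: pos1(id45) recv 68: fwd; pos2(id41) recv 45: fwd; pos3(id37) recv 41: fwd; pos4(id79) recv 37: drop; pos5(id30) recv 79: fwd; pos0(id68) recv 30: drop
Round 2: pos2(id41) recv 68: fwd; pos3(id37) recv 45: fwd; pos4(id79) recv 41: drop; pos0(id68) recv 79: fwd
Round 3: pos3(id37) recv 68: fwd; pos4(id79) recv 45: drop; pos1(id45) recv 79: fwd
After round 3: 2 messages still in flight

Answer: 2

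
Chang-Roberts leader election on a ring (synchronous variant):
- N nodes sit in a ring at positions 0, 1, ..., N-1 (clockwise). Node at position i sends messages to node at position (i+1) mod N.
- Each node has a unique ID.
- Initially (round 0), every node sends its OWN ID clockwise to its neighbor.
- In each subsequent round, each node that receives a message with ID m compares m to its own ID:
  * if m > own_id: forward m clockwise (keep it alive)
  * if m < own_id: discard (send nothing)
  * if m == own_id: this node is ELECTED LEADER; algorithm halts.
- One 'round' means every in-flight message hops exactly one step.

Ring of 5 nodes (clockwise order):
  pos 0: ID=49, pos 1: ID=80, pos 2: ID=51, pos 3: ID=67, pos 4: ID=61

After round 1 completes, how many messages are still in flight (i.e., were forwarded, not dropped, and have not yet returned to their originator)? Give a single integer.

Answer: 3

Derivation:
Round 1: pos1(id80) recv 49: drop; pos2(id51) recv 80: fwd; pos3(id67) recv 51: drop; pos4(id61) recv 67: fwd; pos0(id49) recv 61: fwd
After round 1: 3 messages still in flight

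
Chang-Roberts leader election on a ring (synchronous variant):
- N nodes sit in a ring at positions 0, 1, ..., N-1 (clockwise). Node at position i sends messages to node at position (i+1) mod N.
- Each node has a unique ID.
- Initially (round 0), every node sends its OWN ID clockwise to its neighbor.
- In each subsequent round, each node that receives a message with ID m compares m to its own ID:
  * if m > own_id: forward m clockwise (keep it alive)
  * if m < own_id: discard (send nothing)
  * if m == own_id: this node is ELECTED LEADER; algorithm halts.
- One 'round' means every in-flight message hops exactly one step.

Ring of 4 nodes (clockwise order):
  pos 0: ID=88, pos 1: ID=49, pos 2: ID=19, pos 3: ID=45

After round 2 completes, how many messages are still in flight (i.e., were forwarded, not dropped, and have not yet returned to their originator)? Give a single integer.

Answer: 2

Derivation:
Round 1: pos1(id49) recv 88: fwd; pos2(id19) recv 49: fwd; pos3(id45) recv 19: drop; pos0(id88) recv 45: drop
Round 2: pos2(id19) recv 88: fwd; pos3(id45) recv 49: fwd
After round 2: 2 messages still in flight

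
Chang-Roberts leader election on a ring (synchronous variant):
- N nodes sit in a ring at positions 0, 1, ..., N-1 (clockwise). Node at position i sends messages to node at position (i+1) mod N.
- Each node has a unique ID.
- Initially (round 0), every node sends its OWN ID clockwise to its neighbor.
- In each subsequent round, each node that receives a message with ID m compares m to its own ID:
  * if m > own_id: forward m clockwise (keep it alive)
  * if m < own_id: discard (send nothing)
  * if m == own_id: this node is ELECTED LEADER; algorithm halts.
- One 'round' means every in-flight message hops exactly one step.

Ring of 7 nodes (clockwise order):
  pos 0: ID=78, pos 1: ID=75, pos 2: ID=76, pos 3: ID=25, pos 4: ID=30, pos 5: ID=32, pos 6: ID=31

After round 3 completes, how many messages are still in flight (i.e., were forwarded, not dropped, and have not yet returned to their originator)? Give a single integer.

Round 1: pos1(id75) recv 78: fwd; pos2(id76) recv 75: drop; pos3(id25) recv 76: fwd; pos4(id30) recv 25: drop; pos5(id32) recv 30: drop; pos6(id31) recv 32: fwd; pos0(id78) recv 31: drop
Round 2: pos2(id76) recv 78: fwd; pos4(id30) recv 76: fwd; pos0(id78) recv 32: drop
Round 3: pos3(id25) recv 78: fwd; pos5(id32) recv 76: fwd
After round 3: 2 messages still in flight

Answer: 2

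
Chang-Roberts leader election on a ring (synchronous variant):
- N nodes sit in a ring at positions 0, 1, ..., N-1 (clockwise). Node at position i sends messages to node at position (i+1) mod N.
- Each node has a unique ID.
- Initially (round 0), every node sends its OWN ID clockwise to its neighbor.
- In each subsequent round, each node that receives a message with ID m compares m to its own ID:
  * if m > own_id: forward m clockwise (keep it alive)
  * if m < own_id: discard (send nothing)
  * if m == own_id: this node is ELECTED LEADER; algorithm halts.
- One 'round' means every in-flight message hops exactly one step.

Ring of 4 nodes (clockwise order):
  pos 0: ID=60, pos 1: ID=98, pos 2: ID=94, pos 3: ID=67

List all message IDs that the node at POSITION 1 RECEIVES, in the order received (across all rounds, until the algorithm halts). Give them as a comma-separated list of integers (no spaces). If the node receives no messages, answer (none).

Round 1: pos1(id98) recv 60: drop; pos2(id94) recv 98: fwd; pos3(id67) recv 94: fwd; pos0(id60) recv 67: fwd
Round 2: pos3(id67) recv 98: fwd; pos0(id60) recv 94: fwd; pos1(id98) recv 67: drop
Round 3: pos0(id60) recv 98: fwd; pos1(id98) recv 94: drop
Round 4: pos1(id98) recv 98: ELECTED

Answer: 60,67,94,98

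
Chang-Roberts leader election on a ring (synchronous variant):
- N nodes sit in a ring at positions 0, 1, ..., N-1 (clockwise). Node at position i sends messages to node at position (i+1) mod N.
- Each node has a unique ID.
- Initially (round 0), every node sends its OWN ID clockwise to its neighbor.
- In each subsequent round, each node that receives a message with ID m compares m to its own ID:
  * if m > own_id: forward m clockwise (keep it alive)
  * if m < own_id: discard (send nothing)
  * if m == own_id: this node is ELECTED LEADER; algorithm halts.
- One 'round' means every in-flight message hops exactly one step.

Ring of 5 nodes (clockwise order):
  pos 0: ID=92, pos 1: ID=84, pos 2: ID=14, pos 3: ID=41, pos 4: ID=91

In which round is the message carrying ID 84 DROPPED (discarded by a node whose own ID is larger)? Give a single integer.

Answer: 3

Derivation:
Round 1: pos1(id84) recv 92: fwd; pos2(id14) recv 84: fwd; pos3(id41) recv 14: drop; pos4(id91) recv 41: drop; pos0(id92) recv 91: drop
Round 2: pos2(id14) recv 92: fwd; pos3(id41) recv 84: fwd
Round 3: pos3(id41) recv 92: fwd; pos4(id91) recv 84: drop
Round 4: pos4(id91) recv 92: fwd
Round 5: pos0(id92) recv 92: ELECTED
Message ID 84 originates at pos 1; dropped at pos 4 in round 3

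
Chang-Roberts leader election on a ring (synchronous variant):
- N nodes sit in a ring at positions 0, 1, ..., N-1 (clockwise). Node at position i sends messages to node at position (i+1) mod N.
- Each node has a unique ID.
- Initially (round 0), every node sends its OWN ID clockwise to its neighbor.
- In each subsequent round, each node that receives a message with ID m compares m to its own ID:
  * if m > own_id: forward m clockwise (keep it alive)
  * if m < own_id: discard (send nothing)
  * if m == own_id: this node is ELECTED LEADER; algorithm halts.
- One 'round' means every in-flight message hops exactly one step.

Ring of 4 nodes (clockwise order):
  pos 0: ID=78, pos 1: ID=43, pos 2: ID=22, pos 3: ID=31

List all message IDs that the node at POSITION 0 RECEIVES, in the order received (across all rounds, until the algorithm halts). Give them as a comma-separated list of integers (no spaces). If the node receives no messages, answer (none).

Round 1: pos1(id43) recv 78: fwd; pos2(id22) recv 43: fwd; pos3(id31) recv 22: drop; pos0(id78) recv 31: drop
Round 2: pos2(id22) recv 78: fwd; pos3(id31) recv 43: fwd
Round 3: pos3(id31) recv 78: fwd; pos0(id78) recv 43: drop
Round 4: pos0(id78) recv 78: ELECTED

Answer: 31,43,78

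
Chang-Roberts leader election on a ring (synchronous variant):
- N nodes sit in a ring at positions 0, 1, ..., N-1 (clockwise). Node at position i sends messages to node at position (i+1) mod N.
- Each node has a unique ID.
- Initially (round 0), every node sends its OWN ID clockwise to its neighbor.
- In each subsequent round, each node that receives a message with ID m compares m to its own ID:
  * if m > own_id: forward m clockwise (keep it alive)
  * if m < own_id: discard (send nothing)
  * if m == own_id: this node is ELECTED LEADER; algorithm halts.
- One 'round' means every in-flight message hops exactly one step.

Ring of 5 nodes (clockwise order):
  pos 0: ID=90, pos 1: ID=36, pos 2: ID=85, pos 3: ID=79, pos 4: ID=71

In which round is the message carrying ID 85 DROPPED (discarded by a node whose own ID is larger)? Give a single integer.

Answer: 3

Derivation:
Round 1: pos1(id36) recv 90: fwd; pos2(id85) recv 36: drop; pos3(id79) recv 85: fwd; pos4(id71) recv 79: fwd; pos0(id90) recv 71: drop
Round 2: pos2(id85) recv 90: fwd; pos4(id71) recv 85: fwd; pos0(id90) recv 79: drop
Round 3: pos3(id79) recv 90: fwd; pos0(id90) recv 85: drop
Round 4: pos4(id71) recv 90: fwd
Round 5: pos0(id90) recv 90: ELECTED
Message ID 85 originates at pos 2; dropped at pos 0 in round 3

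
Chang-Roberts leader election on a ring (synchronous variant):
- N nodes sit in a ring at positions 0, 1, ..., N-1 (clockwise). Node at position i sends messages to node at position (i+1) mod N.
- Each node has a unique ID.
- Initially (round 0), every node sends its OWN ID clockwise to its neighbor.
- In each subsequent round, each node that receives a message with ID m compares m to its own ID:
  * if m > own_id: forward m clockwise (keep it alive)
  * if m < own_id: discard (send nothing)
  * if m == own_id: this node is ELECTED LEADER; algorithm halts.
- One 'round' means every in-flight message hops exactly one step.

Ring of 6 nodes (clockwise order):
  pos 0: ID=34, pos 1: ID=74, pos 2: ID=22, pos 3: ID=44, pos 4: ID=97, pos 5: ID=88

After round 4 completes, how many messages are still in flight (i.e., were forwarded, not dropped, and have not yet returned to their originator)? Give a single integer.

Round 1: pos1(id74) recv 34: drop; pos2(id22) recv 74: fwd; pos3(id44) recv 22: drop; pos4(id97) recv 44: drop; pos5(id88) recv 97: fwd; pos0(id34) recv 88: fwd
Round 2: pos3(id44) recv 74: fwd; pos0(id34) recv 97: fwd; pos1(id74) recv 88: fwd
Round 3: pos4(id97) recv 74: drop; pos1(id74) recv 97: fwd; pos2(id22) recv 88: fwd
Round 4: pos2(id22) recv 97: fwd; pos3(id44) recv 88: fwd
After round 4: 2 messages still in flight

Answer: 2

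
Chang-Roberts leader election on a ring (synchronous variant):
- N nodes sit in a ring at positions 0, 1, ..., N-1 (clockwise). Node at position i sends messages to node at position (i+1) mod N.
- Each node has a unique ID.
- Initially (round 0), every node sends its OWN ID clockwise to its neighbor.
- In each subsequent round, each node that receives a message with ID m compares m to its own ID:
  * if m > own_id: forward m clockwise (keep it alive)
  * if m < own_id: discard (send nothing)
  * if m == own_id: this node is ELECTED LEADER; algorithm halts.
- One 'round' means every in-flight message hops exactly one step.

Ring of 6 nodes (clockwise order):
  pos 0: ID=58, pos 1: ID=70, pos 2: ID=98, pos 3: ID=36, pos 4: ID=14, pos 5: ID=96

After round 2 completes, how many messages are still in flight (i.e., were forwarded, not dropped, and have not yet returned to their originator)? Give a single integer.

Round 1: pos1(id70) recv 58: drop; pos2(id98) recv 70: drop; pos3(id36) recv 98: fwd; pos4(id14) recv 36: fwd; pos5(id96) recv 14: drop; pos0(id58) recv 96: fwd
Round 2: pos4(id14) recv 98: fwd; pos5(id96) recv 36: drop; pos1(id70) recv 96: fwd
After round 2: 2 messages still in flight

Answer: 2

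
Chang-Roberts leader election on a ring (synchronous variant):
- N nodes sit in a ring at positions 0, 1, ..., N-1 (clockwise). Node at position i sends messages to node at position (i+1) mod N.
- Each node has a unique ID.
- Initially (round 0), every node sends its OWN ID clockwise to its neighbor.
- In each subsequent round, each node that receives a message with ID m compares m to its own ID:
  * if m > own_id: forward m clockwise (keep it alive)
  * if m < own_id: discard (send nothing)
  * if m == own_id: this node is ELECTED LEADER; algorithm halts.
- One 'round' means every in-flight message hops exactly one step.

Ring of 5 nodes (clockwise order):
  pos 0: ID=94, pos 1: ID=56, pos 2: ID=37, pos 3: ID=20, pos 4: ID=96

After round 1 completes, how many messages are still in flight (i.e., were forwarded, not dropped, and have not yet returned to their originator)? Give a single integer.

Round 1: pos1(id56) recv 94: fwd; pos2(id37) recv 56: fwd; pos3(id20) recv 37: fwd; pos4(id96) recv 20: drop; pos0(id94) recv 96: fwd
After round 1: 4 messages still in flight

Answer: 4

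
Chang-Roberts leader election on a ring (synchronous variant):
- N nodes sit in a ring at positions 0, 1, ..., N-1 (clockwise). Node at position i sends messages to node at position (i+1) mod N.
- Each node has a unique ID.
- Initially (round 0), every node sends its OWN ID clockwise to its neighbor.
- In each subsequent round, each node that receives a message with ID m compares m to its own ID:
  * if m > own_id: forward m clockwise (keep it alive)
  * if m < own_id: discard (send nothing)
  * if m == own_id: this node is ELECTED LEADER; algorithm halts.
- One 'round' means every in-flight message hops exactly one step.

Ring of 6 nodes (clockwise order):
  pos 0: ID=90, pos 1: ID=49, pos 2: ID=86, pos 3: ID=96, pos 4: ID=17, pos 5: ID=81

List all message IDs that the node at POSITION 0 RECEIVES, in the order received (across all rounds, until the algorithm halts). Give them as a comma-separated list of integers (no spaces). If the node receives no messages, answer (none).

Round 1: pos1(id49) recv 90: fwd; pos2(id86) recv 49: drop; pos3(id96) recv 86: drop; pos4(id17) recv 96: fwd; pos5(id81) recv 17: drop; pos0(id90) recv 81: drop
Round 2: pos2(id86) recv 90: fwd; pos5(id81) recv 96: fwd
Round 3: pos3(id96) recv 90: drop; pos0(id90) recv 96: fwd
Round 4: pos1(id49) recv 96: fwd
Round 5: pos2(id86) recv 96: fwd
Round 6: pos3(id96) recv 96: ELECTED

Answer: 81,96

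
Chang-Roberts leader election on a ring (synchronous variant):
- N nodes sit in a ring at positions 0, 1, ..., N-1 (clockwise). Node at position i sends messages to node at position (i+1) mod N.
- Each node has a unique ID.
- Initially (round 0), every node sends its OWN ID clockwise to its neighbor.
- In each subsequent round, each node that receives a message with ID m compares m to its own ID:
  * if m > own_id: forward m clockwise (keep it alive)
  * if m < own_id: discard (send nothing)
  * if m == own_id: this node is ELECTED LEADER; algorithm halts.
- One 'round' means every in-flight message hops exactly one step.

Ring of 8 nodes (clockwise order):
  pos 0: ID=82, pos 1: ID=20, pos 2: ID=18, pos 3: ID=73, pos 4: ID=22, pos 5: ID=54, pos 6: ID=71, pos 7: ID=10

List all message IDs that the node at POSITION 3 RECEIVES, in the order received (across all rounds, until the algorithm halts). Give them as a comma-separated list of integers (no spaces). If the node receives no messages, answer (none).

Round 1: pos1(id20) recv 82: fwd; pos2(id18) recv 20: fwd; pos3(id73) recv 18: drop; pos4(id22) recv 73: fwd; pos5(id54) recv 22: drop; pos6(id71) recv 54: drop; pos7(id10) recv 71: fwd; pos0(id82) recv 10: drop
Round 2: pos2(id18) recv 82: fwd; pos3(id73) recv 20: drop; pos5(id54) recv 73: fwd; pos0(id82) recv 71: drop
Round 3: pos3(id73) recv 82: fwd; pos6(id71) recv 73: fwd
Round 4: pos4(id22) recv 82: fwd; pos7(id10) recv 73: fwd
Round 5: pos5(id54) recv 82: fwd; pos0(id82) recv 73: drop
Round 6: pos6(id71) recv 82: fwd
Round 7: pos7(id10) recv 82: fwd
Round 8: pos0(id82) recv 82: ELECTED

Answer: 18,20,82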